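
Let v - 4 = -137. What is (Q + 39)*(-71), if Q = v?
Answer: 6674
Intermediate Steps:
v = -133 (v = 4 - 137 = -133)
Q = -133
(Q + 39)*(-71) = (-133 + 39)*(-71) = -94*(-71) = 6674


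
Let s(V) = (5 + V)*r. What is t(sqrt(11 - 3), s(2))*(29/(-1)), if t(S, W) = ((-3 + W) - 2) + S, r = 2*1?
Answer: -261 - 58*sqrt(2) ≈ -343.02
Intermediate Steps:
r = 2
s(V) = 10 + 2*V (s(V) = (5 + V)*2 = 10 + 2*V)
t(S, W) = -5 + S + W (t(S, W) = (-5 + W) + S = -5 + S + W)
t(sqrt(11 - 3), s(2))*(29/(-1)) = (-5 + sqrt(11 - 3) + (10 + 2*2))*(29/(-1)) = (-5 + sqrt(8) + (10 + 4))*(29*(-1)) = (-5 + 2*sqrt(2) + 14)*(-29) = (9 + 2*sqrt(2))*(-29) = -261 - 58*sqrt(2)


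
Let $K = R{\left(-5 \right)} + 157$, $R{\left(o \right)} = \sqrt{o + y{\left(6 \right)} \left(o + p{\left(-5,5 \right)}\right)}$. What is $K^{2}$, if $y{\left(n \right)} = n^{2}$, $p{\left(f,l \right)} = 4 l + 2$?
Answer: $\left(157 + \sqrt{607}\right)^{2} \approx 32992.0$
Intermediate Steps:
$p{\left(f,l \right)} = 2 + 4 l$
$R{\left(o \right)} = \sqrt{792 + 37 o}$ ($R{\left(o \right)} = \sqrt{o + 6^{2} \left(o + \left(2 + 4 \cdot 5\right)\right)} = \sqrt{o + 36 \left(o + \left(2 + 20\right)\right)} = \sqrt{o + 36 \left(o + 22\right)} = \sqrt{o + 36 \left(22 + o\right)} = \sqrt{o + \left(792 + 36 o\right)} = \sqrt{792 + 37 o}$)
$K = 157 + \sqrt{607}$ ($K = \sqrt{792 + 37 \left(-5\right)} + 157 = \sqrt{792 - 185} + 157 = \sqrt{607} + 157 = 157 + \sqrt{607} \approx 181.64$)
$K^{2} = \left(157 + \sqrt{607}\right)^{2}$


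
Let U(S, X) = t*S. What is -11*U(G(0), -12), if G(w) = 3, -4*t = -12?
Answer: -99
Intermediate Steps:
t = 3 (t = -¼*(-12) = 3)
U(S, X) = 3*S
-11*U(G(0), -12) = -33*3 = -11*9 = -99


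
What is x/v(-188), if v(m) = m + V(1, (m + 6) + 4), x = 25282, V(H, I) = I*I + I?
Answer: 12641/15659 ≈ 0.80727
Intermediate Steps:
V(H, I) = I + I² (V(H, I) = I² + I = I + I²)
v(m) = m + (10 + m)*(11 + m) (v(m) = m + ((m + 6) + 4)*(1 + ((m + 6) + 4)) = m + ((6 + m) + 4)*(1 + ((6 + m) + 4)) = m + (10 + m)*(1 + (10 + m)) = m + (10 + m)*(11 + m))
x/v(-188) = 25282/(-188 + (10 - 188)*(11 - 188)) = 25282/(-188 - 178*(-177)) = 25282/(-188 + 31506) = 25282/31318 = 25282*(1/31318) = 12641/15659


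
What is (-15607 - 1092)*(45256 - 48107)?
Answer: 47608849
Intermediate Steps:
(-15607 - 1092)*(45256 - 48107) = -16699*(-2851) = 47608849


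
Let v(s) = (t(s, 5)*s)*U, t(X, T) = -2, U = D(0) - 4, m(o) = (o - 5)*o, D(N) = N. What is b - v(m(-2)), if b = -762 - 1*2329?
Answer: -3203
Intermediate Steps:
m(o) = o*(-5 + o) (m(o) = (-5 + o)*o = o*(-5 + o))
b = -3091 (b = -762 - 2329 = -3091)
U = -4 (U = 0 - 4 = -4)
v(s) = 8*s (v(s) = -2*s*(-4) = 8*s)
b - v(m(-2)) = -3091 - 8*(-2*(-5 - 2)) = -3091 - 8*(-2*(-7)) = -3091 - 8*14 = -3091 - 1*112 = -3091 - 112 = -3203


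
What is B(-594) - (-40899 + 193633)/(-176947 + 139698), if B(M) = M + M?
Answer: -44099078/37249 ≈ -1183.9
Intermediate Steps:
B(M) = 2*M
B(-594) - (-40899 + 193633)/(-176947 + 139698) = 2*(-594) - (-40899 + 193633)/(-176947 + 139698) = -1188 - 152734/(-37249) = -1188 - 152734*(-1)/37249 = -1188 - 1*(-152734/37249) = -1188 + 152734/37249 = -44099078/37249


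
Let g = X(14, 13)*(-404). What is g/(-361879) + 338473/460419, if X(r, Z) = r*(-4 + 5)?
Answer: 17870057233/23802281043 ≈ 0.75077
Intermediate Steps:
X(r, Z) = r (X(r, Z) = r*1 = r)
g = -5656 (g = 14*(-404) = -5656)
g/(-361879) + 338473/460419 = -5656/(-361879) + 338473/460419 = -5656*(-1/361879) + 338473*(1/460419) = 808/51697 + 338473/460419 = 17870057233/23802281043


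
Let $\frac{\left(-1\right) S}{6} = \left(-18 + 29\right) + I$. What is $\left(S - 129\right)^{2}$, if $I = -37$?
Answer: $729$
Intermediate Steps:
$S = 156$ ($S = - 6 \left(\left(-18 + 29\right) - 37\right) = - 6 \left(11 - 37\right) = \left(-6\right) \left(-26\right) = 156$)
$\left(S - 129\right)^{2} = \left(156 - 129\right)^{2} = 27^{2} = 729$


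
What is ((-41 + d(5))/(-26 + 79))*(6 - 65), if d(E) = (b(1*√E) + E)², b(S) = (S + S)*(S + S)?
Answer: -34456/53 ≈ -650.11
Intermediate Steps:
b(S) = 4*S² (b(S) = (2*S)*(2*S) = 4*S²)
d(E) = 25*E² (d(E) = (4*(1*√E)² + E)² = (4*(√E)² + E)² = (4*E + E)² = (5*E)² = 25*E²)
((-41 + d(5))/(-26 + 79))*(6 - 65) = ((-41 + 25*5²)/(-26 + 79))*(6 - 65) = ((-41 + 25*25)/53)*(-59) = ((-41 + 625)*(1/53))*(-59) = (584*(1/53))*(-59) = (584/53)*(-59) = -34456/53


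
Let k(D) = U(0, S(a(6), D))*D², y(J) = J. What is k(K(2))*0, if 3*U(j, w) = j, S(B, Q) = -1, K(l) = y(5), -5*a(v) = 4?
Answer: 0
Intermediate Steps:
a(v) = -⅘ (a(v) = -⅕*4 = -⅘)
K(l) = 5
U(j, w) = j/3
k(D) = 0 (k(D) = ((⅓)*0)*D² = 0*D² = 0)
k(K(2))*0 = 0*0 = 0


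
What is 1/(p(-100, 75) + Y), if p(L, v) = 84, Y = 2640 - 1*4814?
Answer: -1/2090 ≈ -0.00047847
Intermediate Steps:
Y = -2174 (Y = 2640 - 4814 = -2174)
1/(p(-100, 75) + Y) = 1/(84 - 2174) = 1/(-2090) = -1/2090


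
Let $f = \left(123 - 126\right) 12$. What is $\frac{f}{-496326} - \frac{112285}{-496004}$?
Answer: $\frac{9291303509}{41029946884} \approx 0.22645$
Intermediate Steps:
$f = -36$ ($f = \left(-3\right) 12 = -36$)
$\frac{f}{-496326} - \frac{112285}{-496004} = - \frac{36}{-496326} - \frac{112285}{-496004} = \left(-36\right) \left(- \frac{1}{496326}\right) - - \frac{112285}{496004} = \frac{6}{82721} + \frac{112285}{496004} = \frac{9291303509}{41029946884}$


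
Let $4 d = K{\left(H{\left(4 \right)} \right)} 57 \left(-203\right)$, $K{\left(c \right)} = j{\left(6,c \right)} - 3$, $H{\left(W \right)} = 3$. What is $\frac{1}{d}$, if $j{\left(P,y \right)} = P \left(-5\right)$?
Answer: $\frac{4}{381843} \approx 1.0476 \cdot 10^{-5}$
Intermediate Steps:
$j{\left(P,y \right)} = - 5 P$
$K{\left(c \right)} = -33$ ($K{\left(c \right)} = \left(-5\right) 6 - 3 = -30 - 3 = -33$)
$d = \frac{381843}{4}$ ($d = \frac{\left(-33\right) 57 \left(-203\right)}{4} = \frac{\left(-1881\right) \left(-203\right)}{4} = \frac{1}{4} \cdot 381843 = \frac{381843}{4} \approx 95461.0$)
$\frac{1}{d} = \frac{1}{\frac{381843}{4}} = \frac{4}{381843}$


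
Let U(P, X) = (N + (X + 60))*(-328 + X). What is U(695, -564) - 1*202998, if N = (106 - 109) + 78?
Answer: 179670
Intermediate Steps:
N = 75 (N = -3 + 78 = 75)
U(P, X) = (-328 + X)*(135 + X) (U(P, X) = (75 + (X + 60))*(-328 + X) = (75 + (60 + X))*(-328 + X) = (135 + X)*(-328 + X) = (-328 + X)*(135 + X))
U(695, -564) - 1*202998 = (-44280 + (-564)² - 193*(-564)) - 1*202998 = (-44280 + 318096 + 108852) - 202998 = 382668 - 202998 = 179670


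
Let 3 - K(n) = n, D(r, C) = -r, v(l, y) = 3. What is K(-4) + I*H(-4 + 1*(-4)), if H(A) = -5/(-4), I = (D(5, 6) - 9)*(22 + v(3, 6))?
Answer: -861/2 ≈ -430.50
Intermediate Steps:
K(n) = 3 - n
I = -350 (I = (-1*5 - 9)*(22 + 3) = (-5 - 9)*25 = -14*25 = -350)
H(A) = 5/4 (H(A) = -5*(-¼) = 5/4)
K(-4) + I*H(-4 + 1*(-4)) = (3 - 1*(-4)) - 350*5/4 = (3 + 4) - 875/2 = 7 - 875/2 = -861/2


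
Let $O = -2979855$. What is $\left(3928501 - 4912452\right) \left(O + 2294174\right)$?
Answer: $674676505631$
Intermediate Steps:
$\left(3928501 - 4912452\right) \left(O + 2294174\right) = \left(3928501 - 4912452\right) \left(-2979855 + 2294174\right) = \left(-983951\right) \left(-685681\right) = 674676505631$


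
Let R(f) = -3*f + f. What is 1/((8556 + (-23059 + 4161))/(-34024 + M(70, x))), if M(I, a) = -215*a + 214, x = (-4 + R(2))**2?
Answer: 23785/5171 ≈ 4.5997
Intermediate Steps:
R(f) = -2*f
x = 64 (x = (-4 - 2*2)**2 = (-4 - 4)**2 = (-8)**2 = 64)
M(I, a) = 214 - 215*a
1/((8556 + (-23059 + 4161))/(-34024 + M(70, x))) = 1/((8556 + (-23059 + 4161))/(-34024 + (214 - 215*64))) = 1/((8556 - 18898)/(-34024 + (214 - 13760))) = 1/(-10342/(-34024 - 13546)) = 1/(-10342/(-47570)) = 1/(-10342*(-1/47570)) = 1/(5171/23785) = 23785/5171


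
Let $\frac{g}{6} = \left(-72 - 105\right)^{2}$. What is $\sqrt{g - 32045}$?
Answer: $\sqrt{155929} \approx 394.88$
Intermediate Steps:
$g = 187974$ ($g = 6 \left(-72 - 105\right)^{2} = 6 \left(-177\right)^{2} = 6 \cdot 31329 = 187974$)
$\sqrt{g - 32045} = \sqrt{187974 - 32045} = \sqrt{155929}$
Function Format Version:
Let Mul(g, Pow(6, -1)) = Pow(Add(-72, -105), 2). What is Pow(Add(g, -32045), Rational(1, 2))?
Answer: Pow(155929, Rational(1, 2)) ≈ 394.88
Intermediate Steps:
g = 187974 (g = Mul(6, Pow(Add(-72, -105), 2)) = Mul(6, Pow(-177, 2)) = Mul(6, 31329) = 187974)
Pow(Add(g, -32045), Rational(1, 2)) = Pow(Add(187974, -32045), Rational(1, 2)) = Pow(155929, Rational(1, 2))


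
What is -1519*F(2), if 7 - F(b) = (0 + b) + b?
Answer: -4557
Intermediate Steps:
F(b) = 7 - 2*b (F(b) = 7 - ((0 + b) + b) = 7 - (b + b) = 7 - 2*b)
-1519*F(2) = -1519*(7 - 2*2) = -1519*(7 - 4) = -1519*3 = -4557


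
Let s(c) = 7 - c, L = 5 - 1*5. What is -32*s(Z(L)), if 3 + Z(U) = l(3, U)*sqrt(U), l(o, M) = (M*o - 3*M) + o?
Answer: -320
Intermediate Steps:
l(o, M) = o - 3*M + M*o (l(o, M) = (-3*M + M*o) + o = o - 3*M + M*o)
L = 0 (L = 5 - 5 = 0)
Z(U) = -3 + 3*sqrt(U) (Z(U) = -3 + (3 - 3*U + U*3)*sqrt(U) = -3 + (3 - 3*U + 3*U)*sqrt(U) = -3 + 3*sqrt(U))
-32*s(Z(L)) = -32*(7 - (-3 + 3*sqrt(0))) = -32*(7 - (-3 + 3*0)) = -32*(7 - (-3 + 0)) = -32*(7 - 1*(-3)) = -32*(7 + 3) = -32*10 = -320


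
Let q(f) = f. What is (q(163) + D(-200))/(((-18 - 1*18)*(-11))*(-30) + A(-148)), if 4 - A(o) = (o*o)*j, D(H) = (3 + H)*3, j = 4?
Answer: 107/24873 ≈ 0.0043019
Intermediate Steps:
D(H) = 9 + 3*H
A(o) = 4 - 4*o**2 (A(o) = 4 - o*o*4 = 4 - o**2*4 = 4 - 4*o**2)
(q(163) + D(-200))/(((-18 - 1*18)*(-11))*(-30) + A(-148)) = (163 + (9 + 3*(-200)))/(((-18 - 1*18)*(-11))*(-30) + (4 - 4*(-148)**2)) = (163 + (9 - 600))/(((-18 - 18)*(-11))*(-30) + (4 - 4*21904)) = (163 - 591)/(-36*(-11)*(-30) + (4 - 87616)) = -428/(396*(-30) - 87612) = -428/(-11880 - 87612) = -428/(-99492) = -428*(-1/99492) = 107/24873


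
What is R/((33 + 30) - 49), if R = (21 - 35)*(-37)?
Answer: 37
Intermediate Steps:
R = 518 (R = -14*(-37) = 518)
R/((33 + 30) - 49) = 518/((33 + 30) - 49) = 518/(63 - 49) = 518/14 = (1/14)*518 = 37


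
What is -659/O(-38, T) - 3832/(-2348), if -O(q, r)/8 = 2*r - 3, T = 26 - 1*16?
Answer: 517121/79832 ≈ 6.4776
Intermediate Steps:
T = 10 (T = 26 - 16 = 10)
O(q, r) = 24 - 16*r (O(q, r) = -8*(2*r - 3) = -8*(-3 + 2*r) = 24 - 16*r)
-659/O(-38, T) - 3832/(-2348) = -659/(24 - 16*10) - 3832/(-2348) = -659/(24 - 160) - 3832*(-1/2348) = -659/(-136) + 958/587 = -659*(-1/136) + 958/587 = 659/136 + 958/587 = 517121/79832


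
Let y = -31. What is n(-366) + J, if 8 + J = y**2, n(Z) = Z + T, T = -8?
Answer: 579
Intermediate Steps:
n(Z) = -8 + Z (n(Z) = Z - 8 = -8 + Z)
J = 953 (J = -8 + (-31)**2 = -8 + 961 = 953)
n(-366) + J = (-8 - 366) + 953 = -374 + 953 = 579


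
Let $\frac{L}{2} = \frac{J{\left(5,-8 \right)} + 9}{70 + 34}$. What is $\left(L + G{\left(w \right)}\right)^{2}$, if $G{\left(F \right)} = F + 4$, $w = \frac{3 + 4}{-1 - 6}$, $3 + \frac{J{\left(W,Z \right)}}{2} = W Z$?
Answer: $\frac{6241}{2704} \approx 2.3081$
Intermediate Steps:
$J{\left(W,Z \right)} = -6 + 2 W Z$
$w = -1$ ($w = \frac{7}{-7} = 7 \left(- \frac{1}{7}\right) = -1$)
$G{\left(F \right)} = 4 + F$
$L = - \frac{77}{52}$ ($L = 2 \frac{\left(-6 + 2 \cdot 5 \left(-8\right)\right) + 9}{70 + 34} = 2 \frac{\left(-6 - 80\right) + 9}{104} = 2 \left(-86 + 9\right) \frac{1}{104} = 2 \left(\left(-77\right) \frac{1}{104}\right) = 2 \left(- \frac{77}{104}\right) = - \frac{77}{52} \approx -1.4808$)
$\left(L + G{\left(w \right)}\right)^{2} = \left(- \frac{77}{52} + \left(4 - 1\right)\right)^{2} = \left(- \frac{77}{52} + 3\right)^{2} = \left(\frac{79}{52}\right)^{2} = \frac{6241}{2704}$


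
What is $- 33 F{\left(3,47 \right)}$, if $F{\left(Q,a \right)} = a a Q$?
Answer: $-218691$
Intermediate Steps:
$F{\left(Q,a \right)} = Q a^{2}$ ($F{\left(Q,a \right)} = a^{2} Q = Q a^{2}$)
$- 33 F{\left(3,47 \right)} = - 33 \cdot 3 \cdot 47^{2} = - 33 \cdot 3 \cdot 2209 = - 33 \cdot 6627 = \left(-1\right) 218691 = -218691$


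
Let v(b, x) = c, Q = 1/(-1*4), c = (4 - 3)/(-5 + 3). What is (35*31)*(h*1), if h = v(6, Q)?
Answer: -1085/2 ≈ -542.50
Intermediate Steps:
c = -½ (c = 1/(-2) = 1*(-½) = -½ ≈ -0.50000)
Q = -¼ (Q = 1/(-4) = -¼ ≈ -0.25000)
v(b, x) = -½
h = -½ ≈ -0.50000
(35*31)*(h*1) = (35*31)*(-½*1) = 1085*(-½) = -1085/2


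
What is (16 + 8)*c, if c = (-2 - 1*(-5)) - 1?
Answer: 48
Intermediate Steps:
c = 2 (c = (-2 + 5) - 1 = 3 - 1 = 2)
(16 + 8)*c = (16 + 8)*2 = 24*2 = 48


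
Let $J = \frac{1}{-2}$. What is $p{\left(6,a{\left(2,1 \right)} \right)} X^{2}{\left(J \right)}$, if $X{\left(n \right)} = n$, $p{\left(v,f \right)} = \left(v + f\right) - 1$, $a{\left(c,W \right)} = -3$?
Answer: $\frac{1}{2} \approx 0.5$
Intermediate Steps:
$J = - \frac{1}{2} \approx -0.5$
$p{\left(v,f \right)} = -1 + f + v$ ($p{\left(v,f \right)} = \left(f + v\right) - 1 = -1 + f + v$)
$p{\left(6,a{\left(2,1 \right)} \right)} X^{2}{\left(J \right)} = \left(-1 - 3 + 6\right) \left(- \frac{1}{2}\right)^{2} = 2 \cdot \frac{1}{4} = \frac{1}{2}$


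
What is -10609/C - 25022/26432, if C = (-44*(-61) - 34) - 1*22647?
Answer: -109973923/264280352 ≈ -0.41613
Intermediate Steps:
C = -19997 (C = (2684 - 34) - 22647 = 2650 - 22647 = -19997)
-10609/C - 25022/26432 = -10609/(-19997) - 25022/26432 = -10609*(-1/19997) - 25022*1/26432 = 10609/19997 - 12511/13216 = -109973923/264280352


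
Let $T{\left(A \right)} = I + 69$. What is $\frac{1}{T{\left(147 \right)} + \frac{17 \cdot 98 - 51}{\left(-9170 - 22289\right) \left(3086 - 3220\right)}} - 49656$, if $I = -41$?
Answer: $- \frac{5861180625142}{118035783} \approx -49656.0$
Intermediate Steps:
$T{\left(A \right)} = 28$ ($T{\left(A \right)} = -41 + 69 = 28$)
$\frac{1}{T{\left(147 \right)} + \frac{17 \cdot 98 - 51}{\left(-9170 - 22289\right) \left(3086 - 3220\right)}} - 49656 = \frac{1}{28 + \frac{17 \cdot 98 - 51}{\left(-9170 - 22289\right) \left(3086 - 3220\right)}} - 49656 = \frac{1}{28 + \frac{1666 - 51}{\left(-31459\right) \left(-134\right)}} - 49656 = \frac{1}{28 + \frac{1615}{4215506}} - 49656 = \frac{1}{\frac{118035783}{4215506}} - 49656 = \frac{4215506}{118035783} - 49656 = - \frac{5861180625142}{118035783}$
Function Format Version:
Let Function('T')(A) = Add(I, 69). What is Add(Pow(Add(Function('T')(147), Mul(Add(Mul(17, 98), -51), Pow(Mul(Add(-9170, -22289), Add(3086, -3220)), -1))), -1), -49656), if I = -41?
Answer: Rational(-5861180625142, 118035783) ≈ -49656.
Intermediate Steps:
Function('T')(A) = 28 (Function('T')(A) = Add(-41, 69) = 28)
Add(Pow(Add(Function('T')(147), Mul(Add(Mul(17, 98), -51), Pow(Mul(Add(-9170, -22289), Add(3086, -3220)), -1))), -1), -49656) = Add(Pow(Add(28, Mul(Add(Mul(17, 98), -51), Pow(Mul(Add(-9170, -22289), Add(3086, -3220)), -1))), -1), -49656) = Add(Pow(Add(28, Mul(Add(1666, -51), Pow(Mul(-31459, -134), -1))), -1), -49656) = Add(Pow(Add(28, Mul(1615, Pow(4215506, -1))), -1), -49656) = Add(Pow(Add(28, Mul(1615, Rational(1, 4215506))), -1), -49656) = Add(Pow(Add(28, Rational(1615, 4215506)), -1), -49656) = Add(Pow(Rational(118035783, 4215506), -1), -49656) = Add(Rational(4215506, 118035783), -49656) = Rational(-5861180625142, 118035783)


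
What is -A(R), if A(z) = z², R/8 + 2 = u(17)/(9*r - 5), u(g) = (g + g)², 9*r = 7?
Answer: -21233664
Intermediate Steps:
r = 7/9 (r = (⅑)*7 = 7/9 ≈ 0.77778)
u(g) = 4*g² (u(g) = (2*g)² = 4*g²)
R = 4608 (R = -16 + 8*((4*17²)/(9*(7/9) - 5)) = -16 + 8*((4*289)/(7 - 5)) = -16 + 8*(1156/2) = -16 + 8*(1156*(½)) = -16 + 8*578 = -16 + 4624 = 4608)
-A(R) = -1*4608² = -1*21233664 = -21233664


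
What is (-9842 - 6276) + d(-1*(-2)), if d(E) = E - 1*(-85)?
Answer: -16031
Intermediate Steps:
d(E) = 85 + E (d(E) = E + 85 = 85 + E)
(-9842 - 6276) + d(-1*(-2)) = (-9842 - 6276) + (85 - 1*(-2)) = -16118 + (85 + 2) = -16118 + 87 = -16031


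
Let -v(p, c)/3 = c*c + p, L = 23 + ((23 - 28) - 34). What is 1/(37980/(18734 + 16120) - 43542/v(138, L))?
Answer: 1144373/43402923 ≈ 0.026366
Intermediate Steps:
L = -16 (L = 23 + (-5 - 34) = 23 - 39 = -16)
v(p, c) = -3*p - 3*c² (v(p, c) = -3*(c*c + p) = -3*(c² + p) = -3*(p + c²) = -3*p - 3*c²)
1/(37980/(18734 + 16120) - 43542/v(138, L)) = 1/(37980/(18734 + 16120) - 43542/(-3*138 - 3*(-16)²)) = 1/(37980/34854 - 43542/(-414 - 3*256)) = 1/(37980*(1/34854) - 43542/(-414 - 768)) = 1/(6330/5809 - 43542/(-1182)) = 1/(6330/5809 - 43542*(-1/1182)) = 1/(6330/5809 + 7257/197) = 1/(43402923/1144373) = 1144373/43402923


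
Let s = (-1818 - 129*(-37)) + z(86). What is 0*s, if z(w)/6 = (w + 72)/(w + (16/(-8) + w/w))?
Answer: 0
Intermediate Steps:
z(w) = 6*(72 + w)/(-1 + w) (z(w) = 6*((w + 72)/(w + (16/(-8) + w/w))) = 6*((72 + w)/(w + (16*(-1/8) + 1))) = 6*((72 + w)/(w + (-2 + 1))) = 6*((72 + w)/(w - 1)) = 6*((72 + w)/(-1 + w)) = 6*(72 + w)/(-1 + w))
s = 252123/85 (s = (-1818 - 129*(-37)) + 6*(72 + 86)/(-1 + 86) = (-1818 + 4773) + 6*158/85 = 2955 + 6*(1/85)*158 = 2955 + 948/85 = 252123/85 ≈ 2966.2)
0*s = 0*(252123/85) = 0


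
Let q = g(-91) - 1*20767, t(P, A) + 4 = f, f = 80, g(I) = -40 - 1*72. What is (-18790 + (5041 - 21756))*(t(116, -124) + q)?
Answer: 738610515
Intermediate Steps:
g(I) = -112 (g(I) = -40 - 72 = -112)
t(P, A) = 76 (t(P, A) = -4 + 80 = 76)
q = -20879 (q = -112 - 1*20767 = -112 - 20767 = -20879)
(-18790 + (5041 - 21756))*(t(116, -124) + q) = (-18790 + (5041 - 21756))*(76 - 20879) = (-18790 - 16715)*(-20803) = -35505*(-20803) = 738610515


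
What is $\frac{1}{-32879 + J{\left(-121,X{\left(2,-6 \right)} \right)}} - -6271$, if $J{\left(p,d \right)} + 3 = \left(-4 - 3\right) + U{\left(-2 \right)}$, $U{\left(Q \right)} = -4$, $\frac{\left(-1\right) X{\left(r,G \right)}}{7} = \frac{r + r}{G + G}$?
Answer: $\frac{206272002}{32893} \approx 6271.0$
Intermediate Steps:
$X{\left(r,G \right)} = - \frac{7 r}{G}$ ($X{\left(r,G \right)} = - 7 \frac{r + r}{G + G} = - 7 \frac{2 r}{2 G} = - 7 \cdot 2 r \frac{1}{2 G} = - 7 \frac{r}{G} = - \frac{7 r}{G}$)
$J{\left(p,d \right)} = -14$ ($J{\left(p,d \right)} = -3 - 11 = -14$)
$\frac{1}{-32879 + J{\left(-121,X{\left(2,-6 \right)} \right)}} - -6271 = \frac{1}{-32879 - 14} - -6271 = \frac{1}{-32893} + 6271 = - \frac{1}{32893} + 6271 = \frac{206272002}{32893}$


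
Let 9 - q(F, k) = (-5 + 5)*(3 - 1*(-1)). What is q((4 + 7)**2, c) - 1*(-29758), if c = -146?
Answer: 29767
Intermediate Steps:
q(F, k) = 9 (q(F, k) = 9 - (-5 + 5)*(3 - 1*(-1)) = 9 - 0*(3 + 1) = 9 - 0*4 = 9 - 1*0 = 9 + 0 = 9)
q((4 + 7)**2, c) - 1*(-29758) = 9 - 1*(-29758) = 9 + 29758 = 29767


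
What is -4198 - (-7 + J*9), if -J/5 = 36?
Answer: -2571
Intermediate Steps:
J = -180 (J = -5*36 = -180)
-4198 - (-7 + J*9) = -4198 - (-7 - 180*9) = -4198 - (-7 - 1620) = -4198 - 1*(-1627) = -4198 + 1627 = -2571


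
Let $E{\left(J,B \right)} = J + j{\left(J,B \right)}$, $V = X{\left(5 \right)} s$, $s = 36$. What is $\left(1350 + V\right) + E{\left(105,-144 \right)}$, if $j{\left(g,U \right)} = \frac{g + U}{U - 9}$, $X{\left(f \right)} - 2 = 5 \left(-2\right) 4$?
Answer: $\frac{4450}{51} \approx 87.255$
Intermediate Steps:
$X{\left(f \right)} = -38$ ($X{\left(f \right)} = 2 + 5 \left(-2\right) 4 = 2 - 40 = -38$)
$j{\left(g,U \right)} = \frac{U + g}{-9 + U}$
$V = -1368$ ($V = \left(-38\right) 36 = -1368$)
$E{\left(J,B \right)} = J + \frac{B + J}{-9 + B}$
$\left(1350 + V\right) + E{\left(105,-144 \right)} = \left(1350 - 1368\right) + \frac{-144 + 105 + 105 \left(-9 - 144\right)}{-9 - 144} = -18 + \frac{-144 + 105 + 105 \left(-153\right)}{-153} = -18 - \frac{-144 + 105 - 16065}{153} = -18 - - \frac{5368}{51} = -18 + \frac{5368}{51} = \frac{4450}{51}$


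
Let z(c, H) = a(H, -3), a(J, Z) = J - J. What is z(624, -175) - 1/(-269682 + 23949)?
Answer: 1/245733 ≈ 4.0695e-6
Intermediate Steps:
a(J, Z) = 0
z(c, H) = 0
z(624, -175) - 1/(-269682 + 23949) = 0 - 1/(-269682 + 23949) = 0 - 1/(-245733) = 0 - 1*(-1/245733) = 0 + 1/245733 = 1/245733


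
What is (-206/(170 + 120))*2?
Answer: -206/145 ≈ -1.4207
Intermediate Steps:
(-206/(170 + 120))*2 = (-206/290)*2 = ((1/290)*(-206))*2 = -103/145*2 = -206/145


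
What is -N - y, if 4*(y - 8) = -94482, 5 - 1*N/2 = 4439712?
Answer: 17806053/2 ≈ 8.9030e+6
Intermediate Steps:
N = -8879414 (N = 10 - 2*4439712 = 10 - 8879424 = -8879414)
y = -47225/2 (y = 8 + (¼)*(-94482) = 8 - 47241/2 = -47225/2 ≈ -23613.)
-N - y = -1*(-8879414) - 1*(-47225/2) = 8879414 + 47225/2 = 17806053/2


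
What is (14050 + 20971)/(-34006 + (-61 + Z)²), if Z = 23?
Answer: -35021/32562 ≈ -1.0755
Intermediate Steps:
(14050 + 20971)/(-34006 + (-61 + Z)²) = (14050 + 20971)/(-34006 + (-61 + 23)²) = 35021/(-34006 + (-38)²) = 35021/(-34006 + 1444) = 35021/(-32562) = 35021*(-1/32562) = -35021/32562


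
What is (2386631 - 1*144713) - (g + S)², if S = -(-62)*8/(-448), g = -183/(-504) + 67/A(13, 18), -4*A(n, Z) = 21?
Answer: 63270745271/28224 ≈ 2.2417e+6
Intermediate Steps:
A(n, Z) = -21/4 (A(n, Z) = -¼*21 = -21/4)
g = -2083/168 (g = -183/(-504) + 67/(-21/4) = -183*(-1/504) + 67*(-4/21) = 61/168 - 268/21 = -2083/168 ≈ -12.399)
S = -31/28 (S = -1*(-496)*(-1/448) = 496*(-1/448) = -31/28 ≈ -1.1071)
(2386631 - 1*144713) - (g + S)² = (2386631 - 1*144713) - (-2083/168 - 31/28)² = (2386631 - 144713) - (-2269/168)² = 2241918 - 1*5148361/28224 = 2241918 - 5148361/28224 = 63270745271/28224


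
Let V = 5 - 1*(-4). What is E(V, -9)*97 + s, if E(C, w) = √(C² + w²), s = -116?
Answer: -116 + 873*√2 ≈ 1118.6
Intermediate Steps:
V = 9 (V = 5 + 4 = 9)
E(V, -9)*97 + s = √(9² + (-9)²)*97 - 116 = √(81 + 81)*97 - 116 = √162*97 - 116 = (9*√2)*97 - 116 = 873*√2 - 116 = -116 + 873*√2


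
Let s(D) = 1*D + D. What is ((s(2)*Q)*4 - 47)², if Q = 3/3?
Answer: 961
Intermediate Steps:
Q = 1 (Q = 3*(⅓) = 1)
s(D) = 2*D (s(D) = D + D = 2*D)
((s(2)*Q)*4 - 47)² = (((2*2)*1)*4 - 47)² = ((4*1)*4 - 47)² = (4*4 - 47)² = (16 - 47)² = (-31)² = 961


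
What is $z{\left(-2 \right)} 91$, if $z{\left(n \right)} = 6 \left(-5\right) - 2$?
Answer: $-2912$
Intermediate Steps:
$z{\left(n \right)} = -32$ ($z{\left(n \right)} = -30 - 2 = -32$)
$z{\left(-2 \right)} 91 = \left(-32\right) 91 = -2912$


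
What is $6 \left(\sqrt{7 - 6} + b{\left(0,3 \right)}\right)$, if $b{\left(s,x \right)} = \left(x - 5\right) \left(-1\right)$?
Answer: $18$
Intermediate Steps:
$b{\left(s,x \right)} = 5 - x$ ($b{\left(s,x \right)} = \left(-5 + x\right) \left(-1\right) = 5 - x$)
$6 \left(\sqrt{7 - 6} + b{\left(0,3 \right)}\right) = 6 \left(\sqrt{7 - 6} + \left(5 - 3\right)\right) = 6 \left(\sqrt{1} + \left(5 - 3\right)\right) = 6 \left(1 + 2\right) = 6 \cdot 3 = 18$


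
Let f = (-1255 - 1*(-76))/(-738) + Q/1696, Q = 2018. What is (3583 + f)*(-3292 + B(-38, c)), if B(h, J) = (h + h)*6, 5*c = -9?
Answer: -116816405609/8692 ≈ -1.3440e+7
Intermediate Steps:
c = -9/5 (c = (1/5)*(-9) = -9/5 ≈ -1.8000)
f = 96913/34768 (f = (-1255 - 1*(-76))/(-738) + 2018/1696 = (-1255 + 76)*(-1/738) + 2018*(1/1696) = -1179*(-1/738) + 1009/848 = 131/82 + 1009/848 = 96913/34768 ≈ 2.7874)
B(h, J) = 12*h (B(h, J) = (2*h)*6 = 12*h)
(3583 + f)*(-3292 + B(-38, c)) = (3583 + 96913/34768)*(-3292 + 12*(-38)) = 124670657*(-3292 - 456)/34768 = (124670657/34768)*(-3748) = -116816405609/8692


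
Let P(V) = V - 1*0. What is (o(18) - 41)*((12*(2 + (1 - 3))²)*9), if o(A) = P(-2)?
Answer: 0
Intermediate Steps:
P(V) = V (P(V) = V + 0 = V)
o(A) = -2
(o(18) - 41)*((12*(2 + (1 - 3))²)*9) = (-2 - 41)*((12*(2 + (1 - 3))²)*9) = -43*12*(2 - 2)²*9 = -43*12*0²*9 = -43*12*0*9 = -0*9 = -43*0 = 0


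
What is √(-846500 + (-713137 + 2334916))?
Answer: √775279 ≈ 880.50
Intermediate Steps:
√(-846500 + (-713137 + 2334916)) = √(-846500 + 1621779) = √775279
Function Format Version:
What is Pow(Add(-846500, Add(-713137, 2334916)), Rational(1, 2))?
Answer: Pow(775279, Rational(1, 2)) ≈ 880.50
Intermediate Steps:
Pow(Add(-846500, Add(-713137, 2334916)), Rational(1, 2)) = Pow(Add(-846500, 1621779), Rational(1, 2)) = Pow(775279, Rational(1, 2))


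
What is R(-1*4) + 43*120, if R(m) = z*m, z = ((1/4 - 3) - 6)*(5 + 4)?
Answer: 5475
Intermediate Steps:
z = -315/4 (z = ((1/4 - 3) - 6)*9 = (-11/4 - 6)*9 = -35/4*9 = -315/4 ≈ -78.750)
R(m) = -315*m/4
R(-1*4) + 43*120 = -(-315)*4/4 + 43*120 = -315/4*(-4) + 5160 = 315 + 5160 = 5475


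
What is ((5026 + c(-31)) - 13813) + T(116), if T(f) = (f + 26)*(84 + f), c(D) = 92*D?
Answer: 16761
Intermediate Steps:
T(f) = (26 + f)*(84 + f)
((5026 + c(-31)) - 13813) + T(116) = ((5026 + 92*(-31)) - 13813) + (2184 + 116**2 + 110*116) = ((5026 - 2852) - 13813) + (2184 + 13456 + 12760) = (2174 - 13813) + 28400 = -11639 + 28400 = 16761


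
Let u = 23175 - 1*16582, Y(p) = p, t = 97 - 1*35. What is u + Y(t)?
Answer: 6655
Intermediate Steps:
t = 62 (t = 97 - 35 = 62)
u = 6593 (u = 23175 - 16582 = 6593)
u + Y(t) = 6593 + 62 = 6655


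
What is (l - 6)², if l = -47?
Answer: 2809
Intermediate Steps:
(l - 6)² = (-47 - 6)² = (-53)² = 2809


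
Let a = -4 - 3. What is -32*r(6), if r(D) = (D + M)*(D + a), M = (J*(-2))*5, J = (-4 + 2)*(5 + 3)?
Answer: 5312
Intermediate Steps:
J = -16 (J = -2*8 = -16)
a = -7
M = 160 (M = -16*(-2)*5 = 32*5 = 160)
r(D) = (-7 + D)*(160 + D) (r(D) = (D + 160)*(D - 7) = (160 + D)*(-7 + D) = (-7 + D)*(160 + D))
-32*r(6) = -32*(-1120 + 6² + 153*6) = -32*(-1120 + 36 + 918) = -32*(-166) = 5312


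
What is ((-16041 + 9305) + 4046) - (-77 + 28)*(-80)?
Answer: -6610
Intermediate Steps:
((-16041 + 9305) + 4046) - (-77 + 28)*(-80) = (-6736 + 4046) - (-49)*(-80) = -2690 - 1*3920 = -2690 - 3920 = -6610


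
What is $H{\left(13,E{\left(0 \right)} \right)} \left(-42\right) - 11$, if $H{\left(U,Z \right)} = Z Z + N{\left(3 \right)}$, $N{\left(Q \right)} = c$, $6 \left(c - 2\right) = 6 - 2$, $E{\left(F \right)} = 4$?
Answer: $-795$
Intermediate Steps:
$c = \frac{8}{3}$ ($c = 2 + \frac{6 - 2}{6} = 2 + \frac{1}{6} \cdot 4 = 2 + \frac{2}{3} = \frac{8}{3} \approx 2.6667$)
$N{\left(Q \right)} = \frac{8}{3}$
$H{\left(U,Z \right)} = \frac{8}{3} + Z^{2}$ ($H{\left(U,Z \right)} = Z Z + \frac{8}{3} = Z^{2} + \frac{8}{3} = \frac{8}{3} + Z^{2}$)
$H{\left(13,E{\left(0 \right)} \right)} \left(-42\right) - 11 = \left(\frac{8}{3} + 4^{2}\right) \left(-42\right) - 11 = \left(\frac{8}{3} + 16\right) \left(-42\right) - 11 = \frac{56}{3} \left(-42\right) - 11 = -784 - 11 = -795$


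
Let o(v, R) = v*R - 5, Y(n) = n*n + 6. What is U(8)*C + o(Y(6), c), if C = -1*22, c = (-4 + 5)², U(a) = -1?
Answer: 59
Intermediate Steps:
Y(n) = 6 + n² (Y(n) = n² + 6 = 6 + n²)
c = 1 (c = 1² = 1)
o(v, R) = -5 + R*v (o(v, R) = R*v - 5 = -5 + R*v)
C = -22
U(8)*C + o(Y(6), c) = -1*(-22) + (-5 + 1*(6 + 6²)) = 22 + (-5 + 1*(6 + 36)) = 22 + (-5 + 1*42) = 22 + (-5 + 42) = 22 + 37 = 59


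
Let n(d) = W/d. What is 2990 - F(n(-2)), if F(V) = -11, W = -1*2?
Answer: 3001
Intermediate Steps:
W = -2
n(d) = -2/d
2990 - F(n(-2)) = 2990 - 1*(-11) = 2990 + 11 = 3001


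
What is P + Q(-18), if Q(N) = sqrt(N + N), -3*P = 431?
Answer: -431/3 + 6*I ≈ -143.67 + 6.0*I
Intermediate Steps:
P = -431/3 (P = -1/3*431 = -431/3 ≈ -143.67)
Q(N) = sqrt(2)*sqrt(N) (Q(N) = sqrt(2*N) = sqrt(2)*sqrt(N))
P + Q(-18) = -431/3 + sqrt(2)*sqrt(-18) = -431/3 + sqrt(2)*(3*I*sqrt(2)) = -431/3 + 6*I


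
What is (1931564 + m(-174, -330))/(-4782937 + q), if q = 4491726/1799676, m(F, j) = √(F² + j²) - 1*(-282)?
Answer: -34085263548/84389533693 - 1799676*√3866/1434622072781 ≈ -0.40398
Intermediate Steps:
m(F, j) = 282 + √(F² + j²) (m(F, j) = √(F² + j²) + 282 = 282 + √(F² + j²))
q = 748621/299946 (q = 4491726*(1/1799676) = 748621/299946 ≈ 2.4959)
(1931564 + m(-174, -330))/(-4782937 + q) = (1931564 + (282 + √((-174)² + (-330)²)))/(-4782937 + 748621/299946) = (1931564 + (282 + √(30276 + 108900)))/(-1434622072781/299946) = (1931564 + (282 + √139176))*(-299946/1434622072781) = (1931564 + (282 + 6*√3866))*(-299946/1434622072781) = (1931846 + 6*√3866)*(-299946/1434622072781) = -34085263548/84389533693 - 1799676*√3866/1434622072781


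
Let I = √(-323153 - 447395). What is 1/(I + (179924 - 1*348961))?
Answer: -169037/28574277917 - 2*I*√192637/28574277917 ≈ -5.9157e-6 - 3.072e-8*I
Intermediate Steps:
I = 2*I*√192637 (I = √(-770548) = 2*I*√192637 ≈ 877.81*I)
1/(I + (179924 - 1*348961)) = 1/(2*I*√192637 + (179924 - 1*348961)) = 1/(2*I*√192637 + (179924 - 348961)) = 1/(2*I*√192637 - 169037) = 1/(-169037 + 2*I*√192637)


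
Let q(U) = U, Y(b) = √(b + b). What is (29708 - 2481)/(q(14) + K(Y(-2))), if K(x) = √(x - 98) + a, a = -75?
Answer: 27227/(-61 + √2*√(-49 + I)) ≈ -435.57 - 70.809*I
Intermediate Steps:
Y(b) = √2*√b (Y(b) = √(2*b) = √2*√b)
K(x) = -75 + √(-98 + x) (K(x) = √(x - 98) - 75 = √(-98 + x) - 75 = -75 + √(-98 + x))
(29708 - 2481)/(q(14) + K(Y(-2))) = (29708 - 2481)/(14 + (-75 + √(-98 + √2*√(-2)))) = 27227/(14 + (-75 + √(-98 + √2*(I*√2)))) = 27227/(14 + (-75 + √(-98 + 2*I))) = 27227/(-61 + √(-98 + 2*I))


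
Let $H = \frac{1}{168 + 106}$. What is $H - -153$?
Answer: $\frac{41923}{274} \approx 153.0$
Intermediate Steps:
$H = \frac{1}{274} \approx 0.0036496$
$H - -153 = \frac{1}{274} - -153 = \frac{1}{274} + 153 = \frac{41923}{274}$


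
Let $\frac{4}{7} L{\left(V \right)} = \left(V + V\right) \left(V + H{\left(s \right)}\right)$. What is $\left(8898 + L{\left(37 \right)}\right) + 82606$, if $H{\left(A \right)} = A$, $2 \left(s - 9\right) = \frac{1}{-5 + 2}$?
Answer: $\frac{1169273}{12} \approx 97439.0$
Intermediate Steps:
$s = \frac{53}{6}$ ($s = 9 + \frac{1}{2 \left(-5 + 2\right)} = 9 + \frac{1}{2 \left(-3\right)} = 9 + \frac{1}{2} \left(- \frac{1}{3}\right) = 9 - \frac{1}{6} = \frac{53}{6} \approx 8.8333$)
$L{\left(V \right)} = \frac{7 V \left(\frac{53}{6} + V\right)}{2}$ ($L{\left(V \right)} = \frac{7 \left(V + V\right) \left(V + \frac{53}{6}\right)}{4} = \frac{7 \cdot 2 V \left(\frac{53}{6} + V\right)}{4} = \frac{7 V \left(\frac{53}{6} + V\right)}{2}$)
$\left(8898 + L{\left(37 \right)}\right) + 82606 = \left(8898 + \frac{7}{12} \cdot 37 \left(53 + 6 \cdot 37\right)\right) + 82606 = \left(8898 + \frac{7}{12} \cdot 37 \left(53 + 222\right)\right) + 82606 = \left(8898 + \frac{7}{12} \cdot 37 \cdot 275\right) + 82606 = \left(8898 + \frac{71225}{12}\right) + 82606 = \frac{178001}{12} + 82606 = \frac{1169273}{12}$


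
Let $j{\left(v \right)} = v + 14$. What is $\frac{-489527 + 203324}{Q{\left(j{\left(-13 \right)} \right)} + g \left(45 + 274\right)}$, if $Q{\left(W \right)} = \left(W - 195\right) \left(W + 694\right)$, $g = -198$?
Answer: $\frac{286203}{197992} \approx 1.4455$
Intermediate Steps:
$j{\left(v \right)} = 14 + v$
$Q{\left(W \right)} = \left(-195 + W\right) \left(694 + W\right)$
$\frac{-489527 + 203324}{Q{\left(j{\left(-13 \right)} \right)} + g \left(45 + 274\right)} = \frac{-489527 + 203324}{\left(-135330 + \left(14 - 13\right)^{2} + 499 \left(14 - 13\right)\right) - 198 \left(45 + 274\right)} = - \frac{286203}{\left(-135330 + 1^{2} + 499 \cdot 1\right) - 63162} = - \frac{286203}{\left(-135330 + 1 + 499\right) - 63162} = - \frac{286203}{-134830 - 63162} = - \frac{286203}{-197992} = \left(-286203\right) \left(- \frac{1}{197992}\right) = \frac{286203}{197992}$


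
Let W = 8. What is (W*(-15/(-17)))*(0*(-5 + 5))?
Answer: 0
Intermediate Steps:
(W*(-15/(-17)))*(0*(-5 + 5)) = (8*(-15/(-17)))*(0*(-5 + 5)) = (8*(-15*(-1/17)))*(0*0) = (8*(15/17))*0 = (120/17)*0 = 0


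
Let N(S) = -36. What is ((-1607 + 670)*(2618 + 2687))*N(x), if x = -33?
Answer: 178948260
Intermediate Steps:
((-1607 + 670)*(2618 + 2687))*N(x) = ((-1607 + 670)*(2618 + 2687))*(-36) = -937*5305*(-36) = -4970785*(-36) = 178948260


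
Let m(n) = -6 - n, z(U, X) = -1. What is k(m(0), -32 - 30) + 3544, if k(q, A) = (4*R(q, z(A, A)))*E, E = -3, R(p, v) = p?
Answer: 3616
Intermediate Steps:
k(q, A) = -12*q (k(q, A) = (4*q)*(-3) = -12*q)
k(m(0), -32 - 30) + 3544 = -12*(-6 - 1*0) + 3544 = -12*(-6 + 0) + 3544 = -12*(-6) + 3544 = 72 + 3544 = 3616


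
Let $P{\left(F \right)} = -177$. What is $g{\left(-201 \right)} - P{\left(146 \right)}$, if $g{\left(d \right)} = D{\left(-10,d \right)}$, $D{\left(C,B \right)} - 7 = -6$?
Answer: $178$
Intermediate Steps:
$D{\left(C,B \right)} = 1$ ($D{\left(C,B \right)} = 7 - 6 = 1$)
$g{\left(d \right)} = 1$
$g{\left(-201 \right)} - P{\left(146 \right)} = 1 - -177 = 1 + 177 = 178$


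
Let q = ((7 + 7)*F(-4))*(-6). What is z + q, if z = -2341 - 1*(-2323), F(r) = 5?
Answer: -438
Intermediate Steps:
z = -18 (z = -2341 + 2323 = -18)
q = -420 (q = ((7 + 7)*5)*(-6) = (14*5)*(-6) = 70*(-6) = -420)
z + q = -18 - 420 = -438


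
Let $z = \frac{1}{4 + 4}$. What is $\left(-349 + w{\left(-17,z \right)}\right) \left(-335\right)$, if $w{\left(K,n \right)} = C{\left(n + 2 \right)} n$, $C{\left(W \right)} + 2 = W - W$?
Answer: $\frac{467995}{4} \approx 1.17 \cdot 10^{5}$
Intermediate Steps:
$z = \frac{1}{8} \approx 0.125$
$C{\left(W \right)} = -2$ ($C{\left(W \right)} = -2 + \left(W - W\right) = -2 + 0 = -2$)
$w{\left(K,n \right)} = - 2 n$
$\left(-349 + w{\left(-17,z \right)}\right) \left(-335\right) = \left(-349 - \frac{1}{4}\right) \left(-335\right) = \left(- \frac{1397}{4}\right) \left(-335\right) = \frac{467995}{4}$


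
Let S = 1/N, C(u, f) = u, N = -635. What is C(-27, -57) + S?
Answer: -17146/635 ≈ -27.002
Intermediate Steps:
S = -1/635 (S = 1/(-635) = -1/635 ≈ -0.0015748)
C(-27, -57) + S = -27 - 1/635 = -17146/635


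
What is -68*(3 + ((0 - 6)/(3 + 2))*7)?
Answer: 1836/5 ≈ 367.20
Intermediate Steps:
-68*(3 + ((0 - 6)/(3 + 2))*7) = -68*(3 - 6/5*7) = -68*(3 - 42/5) = -68*(-27/5) = 1836/5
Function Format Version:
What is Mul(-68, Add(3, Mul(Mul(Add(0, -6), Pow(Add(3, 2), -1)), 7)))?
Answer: Rational(1836, 5) ≈ 367.20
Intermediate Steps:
Mul(-68, Add(3, Mul(Mul(Add(0, -6), Pow(Add(3, 2), -1)), 7))) = Mul(-68, Add(3, Mul(Mul(-6, Pow(5, -1)), 7))) = Mul(-68, Add(3, Mul(Mul(-6, Rational(1, 5)), 7))) = Mul(-68, Add(3, Mul(Rational(-6, 5), 7))) = Mul(-68, Add(3, Rational(-42, 5))) = Mul(-68, Rational(-27, 5)) = Rational(1836, 5)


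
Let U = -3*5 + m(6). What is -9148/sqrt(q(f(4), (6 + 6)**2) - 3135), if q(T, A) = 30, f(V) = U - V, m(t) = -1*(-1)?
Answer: 9148*I*sqrt(345)/1035 ≈ 164.17*I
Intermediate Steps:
m(t) = 1
U = -14 (U = -3*5 + 1 = -15 + 1 = -14)
f(V) = -14 - V
-9148/sqrt(q(f(4), (6 + 6)**2) - 3135) = -9148/sqrt(30 - 3135) = -9148*(-I*sqrt(345)/1035) = -(-9148)*I*sqrt(345)/1035 = 9148*I*sqrt(345)/1035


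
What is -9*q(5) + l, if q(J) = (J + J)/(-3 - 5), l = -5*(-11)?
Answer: 265/4 ≈ 66.250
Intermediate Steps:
l = 55
q(J) = -J/4 (q(J) = (2*J)/(-8) = (2*J)*(-1/8) = -J/4)
-9*q(5) + l = -(-9)*5/4 + 55 = -9*(-5/4) + 55 = 45/4 + 55 = 265/4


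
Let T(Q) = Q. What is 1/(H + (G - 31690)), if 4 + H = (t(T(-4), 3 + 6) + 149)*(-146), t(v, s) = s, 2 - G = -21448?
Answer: -1/33312 ≈ -3.0019e-5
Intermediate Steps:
G = 21450 (G = 2 - 1*(-21448) = 2 + 21448 = 21450)
H = -23072 (H = -4 + ((3 + 6) + 149)*(-146) = -4 + (9 + 149)*(-146) = -4 + 158*(-146) = -4 - 23068 = -23072)
1/(H + (G - 31690)) = 1/(-23072 + (21450 - 31690)) = 1/(-23072 - 10240) = 1/(-33312) = -1/33312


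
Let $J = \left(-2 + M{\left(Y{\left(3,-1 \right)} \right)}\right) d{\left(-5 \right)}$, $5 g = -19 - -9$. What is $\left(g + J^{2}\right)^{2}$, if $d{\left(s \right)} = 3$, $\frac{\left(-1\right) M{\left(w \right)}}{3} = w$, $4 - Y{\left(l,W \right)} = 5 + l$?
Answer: $806404$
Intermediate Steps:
$Y{\left(l,W \right)} = -1 - l$ ($Y{\left(l,W \right)} = 4 - \left(5 + l\right) = -1 - l$)
$M{\left(w \right)} = - 3 w$
$g = -2$ ($g = \frac{-19 - -9}{5} = \frac{-19 + 9}{5} = \frac{1}{5} \left(-10\right) = -2$)
$J = 30$ ($J = \left(-2 - 3 \left(-1 - 3\right)\right) 3 = \left(-2 - -12\right) 3 = \left(-2 + 12\right) 3 = 10 \cdot 3 = 30$)
$\left(g + J^{2}\right)^{2} = \left(-2 + 30^{2}\right)^{2} = \left(-2 + 900\right)^{2} = 898^{2} = 806404$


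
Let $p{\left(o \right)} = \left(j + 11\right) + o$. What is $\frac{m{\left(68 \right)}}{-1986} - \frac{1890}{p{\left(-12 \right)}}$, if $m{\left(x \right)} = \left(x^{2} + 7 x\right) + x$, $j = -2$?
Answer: $\frac{623006}{993} \approx 627.4$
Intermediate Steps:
$p{\left(o \right)} = 9 + o$ ($p{\left(o \right)} = \left(-2 + 11\right) + o = 9 + o$)
$m{\left(x \right)} = x^{2} + 8 x$
$\frac{m{\left(68 \right)}}{-1986} - \frac{1890}{p{\left(-12 \right)}} = \frac{68 \left(8 + 68\right)}{-1986} - \frac{1890}{9 - 12} = 68 \cdot 76 \left(- \frac{1}{1986}\right) - \frac{1890}{-3} = 5168 \left(- \frac{1}{1986}\right) - -630 = - \frac{2584}{993} + 630 = \frac{623006}{993}$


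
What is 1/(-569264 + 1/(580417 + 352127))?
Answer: -932544/530863727615 ≈ -1.7567e-6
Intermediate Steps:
1/(-569264 + 1/(580417 + 352127)) = 1/(-569264 + 1/932544) = 1/(-530863727615/932544) = -932544/530863727615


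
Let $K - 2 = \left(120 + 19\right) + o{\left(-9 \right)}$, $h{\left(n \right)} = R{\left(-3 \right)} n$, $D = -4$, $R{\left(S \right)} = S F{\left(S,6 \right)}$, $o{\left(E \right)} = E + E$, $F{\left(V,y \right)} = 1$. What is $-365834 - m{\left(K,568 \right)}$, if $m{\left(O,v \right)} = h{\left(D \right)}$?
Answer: $-365846$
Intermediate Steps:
$o{\left(E \right)} = 2 E$
$R{\left(S \right)} = S$ ($R{\left(S \right)} = S 1 = S$)
$h{\left(n \right)} = - 3 n$
$K = 123$ ($K = 2 + \left(\left(120 + 19\right) + 2 \left(-9\right)\right) = 2 + \left(139 - 18\right) = 2 + 121 = 123$)
$m{\left(O,v \right)} = 12$ ($m{\left(O,v \right)} = \left(-3\right) \left(-4\right) = 12$)
$-365834 - m{\left(K,568 \right)} = -365834 - 12 = -365846$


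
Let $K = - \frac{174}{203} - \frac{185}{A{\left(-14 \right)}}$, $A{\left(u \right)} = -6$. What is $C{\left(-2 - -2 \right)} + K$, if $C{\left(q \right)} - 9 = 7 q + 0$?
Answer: $\frac{1637}{42} \approx 38.976$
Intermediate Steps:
$C{\left(q \right)} = 9 + 7 q$ ($C{\left(q \right)} = 9 + \left(7 q + 0\right) = 9 + 7 q$)
$K = \frac{1259}{42}$ ($K = - \frac{174}{203} - \frac{185}{-6} = \left(-174\right) \frac{1}{203} - - \frac{185}{6} = - \frac{6}{7} + \frac{185}{6} = \frac{1259}{42} \approx 29.976$)
$C{\left(-2 - -2 \right)} + K = \left(9 + 7 \left(-2 - -2\right)\right) + \frac{1259}{42} = \left(9 + 7 \left(-2 + 2\right)\right) + \frac{1259}{42} = \left(9 + 7 \cdot 0\right) + \frac{1259}{42} = \left(9 + 0\right) + \frac{1259}{42} = 9 + \frac{1259}{42} = \frac{1637}{42}$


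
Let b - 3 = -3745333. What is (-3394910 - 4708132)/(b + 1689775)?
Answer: 900338/228395 ≈ 3.9420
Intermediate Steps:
b = -3745330 (b = 3 - 3745333 = -3745330)
(-3394910 - 4708132)/(b + 1689775) = (-3394910 - 4708132)/(-3745330 + 1689775) = -8103042/(-2055555) = -8103042*(-1/2055555) = 900338/228395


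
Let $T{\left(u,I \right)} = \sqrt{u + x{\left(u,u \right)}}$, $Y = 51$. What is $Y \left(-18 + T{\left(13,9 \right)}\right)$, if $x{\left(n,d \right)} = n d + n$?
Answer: $-918 + 51 \sqrt{195} \approx -205.82$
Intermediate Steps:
$x{\left(n,d \right)} = n + d n$ ($x{\left(n,d \right)} = d n + n = n + d n$)
$T{\left(u,I \right)} = \sqrt{u + u \left(1 + u\right)}$
$Y \left(-18 + T{\left(13,9 \right)}\right) = 51 \left(-18 + \sqrt{13 \left(2 + 13\right)}\right) = 51 \left(-18 + \sqrt{13 \cdot 15}\right) = 51 \left(-18 + \sqrt{195}\right) = -918 + 51 \sqrt{195}$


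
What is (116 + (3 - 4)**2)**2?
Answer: 13689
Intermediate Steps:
(116 + (3 - 4)**2)**2 = (116 + (-1)**2)**2 = (116 + 1)**2 = 117**2 = 13689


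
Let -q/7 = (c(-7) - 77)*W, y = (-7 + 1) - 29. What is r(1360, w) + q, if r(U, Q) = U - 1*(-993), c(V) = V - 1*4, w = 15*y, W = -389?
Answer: -237271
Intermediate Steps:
y = -35 (y = -6 - 29 = -35)
w = -525 (w = 15*(-35) = -525)
c(V) = -4 + V (c(V) = V - 4 = -4 + V)
r(U, Q) = 993 + U (r(U, Q) = U + 993 = 993 + U)
q = -239624 (q = -7*((-4 - 7) - 77)*(-389) = -7*(-11 - 77)*(-389) = -(-616)*(-389) = -7*34232 = -239624)
r(1360, w) + q = (993 + 1360) - 239624 = 2353 - 239624 = -237271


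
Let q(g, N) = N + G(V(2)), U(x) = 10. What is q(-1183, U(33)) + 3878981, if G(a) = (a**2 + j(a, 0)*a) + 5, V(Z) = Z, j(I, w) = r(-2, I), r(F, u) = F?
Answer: 3878996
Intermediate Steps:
j(I, w) = -2
G(a) = 5 + a**2 - 2*a (G(a) = (a**2 - 2*a) + 5 = 5 + a**2 - 2*a)
q(g, N) = 5 + N (q(g, N) = N + (5 + 2**2 - 2*2) = N + (5 + 4 - 4) = N + 5 = 5 + N)
q(-1183, U(33)) + 3878981 = (5 + 10) + 3878981 = 15 + 3878981 = 3878996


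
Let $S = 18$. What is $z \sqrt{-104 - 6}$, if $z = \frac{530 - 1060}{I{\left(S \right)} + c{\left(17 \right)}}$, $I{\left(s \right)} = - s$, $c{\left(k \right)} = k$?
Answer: $530 i \sqrt{110} \approx 5558.7 i$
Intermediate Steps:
$z = 530$ ($z = \frac{530 - 1060}{\left(-1\right) 18 + 17} = - \frac{530}{-18 + 17} = - \frac{530}{-1} = \left(-530\right) \left(-1\right) = 530$)
$z \sqrt{-104 - 6} = 530 \sqrt{-104 - 6} = 530 \sqrt{-110} = 530 i \sqrt{110}$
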